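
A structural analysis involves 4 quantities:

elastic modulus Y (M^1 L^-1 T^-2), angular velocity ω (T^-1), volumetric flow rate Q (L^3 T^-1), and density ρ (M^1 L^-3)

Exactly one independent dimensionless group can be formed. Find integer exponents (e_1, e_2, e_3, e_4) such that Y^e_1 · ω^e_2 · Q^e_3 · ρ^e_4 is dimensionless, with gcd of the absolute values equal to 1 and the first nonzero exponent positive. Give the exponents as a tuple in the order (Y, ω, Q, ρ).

(3, -4, -2, -3)

M: e_1·(1) + e_2·(0) + e_3·(0) + e_4·(1) = 0
L: e_1·(-1) + e_2·(0) + e_3·(3) + e_4·(-3) = 0
T: e_1·(-2) + e_2·(-1) + e_3·(-1) + e_4·(0) = 0
Solving this homogeneous linear system for the smallest-integer solution (first nonzero entry positive) gives (3, -4, -2, -3).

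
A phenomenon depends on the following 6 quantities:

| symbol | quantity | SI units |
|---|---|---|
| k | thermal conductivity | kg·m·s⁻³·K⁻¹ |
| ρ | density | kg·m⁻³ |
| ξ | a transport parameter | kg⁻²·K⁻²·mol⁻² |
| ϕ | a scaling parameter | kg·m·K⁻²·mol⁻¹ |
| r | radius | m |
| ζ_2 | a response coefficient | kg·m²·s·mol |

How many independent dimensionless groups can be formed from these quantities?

1

There are 6 variables and 5 base dimensions (M, L, T, Θ, N).
The dimension matrix has rank 5.
Independent dimensionless groups: 6 − 5 = 1.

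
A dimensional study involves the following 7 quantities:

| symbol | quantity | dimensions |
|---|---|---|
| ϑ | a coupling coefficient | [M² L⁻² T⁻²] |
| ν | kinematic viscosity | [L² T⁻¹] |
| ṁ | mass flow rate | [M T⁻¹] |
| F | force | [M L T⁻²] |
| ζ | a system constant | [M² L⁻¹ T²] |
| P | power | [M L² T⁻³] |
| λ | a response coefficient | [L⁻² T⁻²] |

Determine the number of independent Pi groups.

4

There are 7 variables and 3 base dimensions (M, L, T).
The dimension matrix has rank 3.
Independent dimensionless groups: 7 − 3 = 4.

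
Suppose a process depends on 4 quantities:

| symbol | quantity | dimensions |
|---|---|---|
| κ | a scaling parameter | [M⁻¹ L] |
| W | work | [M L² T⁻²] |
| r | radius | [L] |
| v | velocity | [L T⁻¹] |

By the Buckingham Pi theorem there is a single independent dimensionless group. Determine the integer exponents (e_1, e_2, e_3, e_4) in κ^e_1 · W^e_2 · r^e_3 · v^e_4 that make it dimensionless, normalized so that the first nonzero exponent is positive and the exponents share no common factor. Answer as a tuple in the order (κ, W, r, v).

(1, 1, -1, -2)

M: e_1·(-1) + e_2·(1) + e_3·(0) + e_4·(0) = 0
L: e_1·(1) + e_2·(2) + e_3·(1) + e_4·(1) = 0
T: e_1·(0) + e_2·(-2) + e_3·(0) + e_4·(-1) = 0
Solving this homogeneous linear system for the smallest-integer solution (first nonzero entry positive) gives (1, 1, -1, -2).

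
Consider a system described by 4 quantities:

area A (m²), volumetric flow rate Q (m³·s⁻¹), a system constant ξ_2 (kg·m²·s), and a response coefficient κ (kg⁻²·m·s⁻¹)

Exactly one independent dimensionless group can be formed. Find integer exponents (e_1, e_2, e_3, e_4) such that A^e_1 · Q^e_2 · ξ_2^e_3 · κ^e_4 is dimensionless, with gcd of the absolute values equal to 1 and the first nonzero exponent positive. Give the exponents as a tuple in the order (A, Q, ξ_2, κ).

M: e_1·(0) + e_2·(0) + e_3·(1) + e_4·(-2) = 0
L: e_1·(2) + e_2·(3) + e_3·(2) + e_4·(1) = 0
T: e_1·(0) + e_2·(-1) + e_3·(1) + e_4·(-1) = 0
Solving this homogeneous linear system for the smallest-integer solution (first nonzero entry positive) gives (4, -1, -2, -1).

(4, -1, -2, -1)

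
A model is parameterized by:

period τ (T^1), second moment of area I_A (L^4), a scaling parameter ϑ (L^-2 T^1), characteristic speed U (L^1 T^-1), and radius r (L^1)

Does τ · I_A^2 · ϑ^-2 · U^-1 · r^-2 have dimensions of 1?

Sum the exponent of each base dimension across the product:
  L: [τ]_L + 2·[I_A]_L − 2·[ϑ]_L − [U]_L − 2·[r]_L = (0) + 2·(4) − 2·(-2) − (1) − 2·(1) = 9
  T: [τ]_T + 2·[I_A]_T − 2·[ϑ]_T − [U]_T − 2·[r]_T = (1) + 2·(0) − 2·(1) − (-1) − 2·(0) = 0
Net dimensions [L⁹] ≠ [1] — not dimensionless.

no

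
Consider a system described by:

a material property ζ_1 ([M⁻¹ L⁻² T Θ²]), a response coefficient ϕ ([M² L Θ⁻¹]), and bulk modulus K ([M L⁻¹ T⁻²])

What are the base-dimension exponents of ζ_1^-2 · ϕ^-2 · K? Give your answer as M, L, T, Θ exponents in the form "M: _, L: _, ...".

M: -1, L: 1, T: -4, Θ: -2

Collect each base-dimension exponent across the product:
  M: −2·(-1) − 2·(2) + (1) = -1
  L: −2·(-2) − 2·(1) + (-1) = 1
  T: −2·(1) − 2·(0) + (-2) = -4
  Θ: −2·(2) − 2·(-1) + (0) = -2
So the dimensions are [M⁻¹ L T⁻⁴ Θ⁻²].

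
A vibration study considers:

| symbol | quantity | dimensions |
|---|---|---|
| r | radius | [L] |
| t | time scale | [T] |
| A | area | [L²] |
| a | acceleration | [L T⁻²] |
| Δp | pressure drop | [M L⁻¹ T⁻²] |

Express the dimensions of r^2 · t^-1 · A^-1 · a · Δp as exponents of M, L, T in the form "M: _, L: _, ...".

Collect each base-dimension exponent across the product:
  M: 2·(0) − (0) − (0) + (0) + (1) = 1
  L: 2·(1) − (0) − (2) + (1) + (-1) = 0
  T: 2·(0) − (1) − (0) + (-2) + (-2) = -5
So the dimensions are [M T⁻⁵].

M: 1, L: 0, T: -5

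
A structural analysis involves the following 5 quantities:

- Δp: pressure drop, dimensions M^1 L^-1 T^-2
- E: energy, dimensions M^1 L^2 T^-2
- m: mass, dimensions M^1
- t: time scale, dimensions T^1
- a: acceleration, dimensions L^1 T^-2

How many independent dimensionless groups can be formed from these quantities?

There are 5 variables and 3 base dimensions (M, L, T).
The dimension matrix has rank 3.
Independent dimensionless groups: 5 − 3 = 2.

2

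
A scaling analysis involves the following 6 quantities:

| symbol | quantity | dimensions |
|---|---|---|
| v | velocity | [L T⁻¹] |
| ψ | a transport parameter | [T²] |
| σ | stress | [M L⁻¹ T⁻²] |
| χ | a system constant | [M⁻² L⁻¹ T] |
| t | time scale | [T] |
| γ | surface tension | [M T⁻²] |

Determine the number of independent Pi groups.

There are 6 variables and 3 base dimensions (M, L, T).
The dimension matrix has rank 3.
Independent dimensionless groups: 6 − 3 = 3.

3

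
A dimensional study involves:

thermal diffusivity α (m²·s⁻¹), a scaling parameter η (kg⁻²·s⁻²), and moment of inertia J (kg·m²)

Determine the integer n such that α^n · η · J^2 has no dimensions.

Balance the L exponent: (2)·n from α, plus (0) + 2·(2) = 4 from the rest, must sum to zero.
2n + 4 = 0, so n = -2.

-2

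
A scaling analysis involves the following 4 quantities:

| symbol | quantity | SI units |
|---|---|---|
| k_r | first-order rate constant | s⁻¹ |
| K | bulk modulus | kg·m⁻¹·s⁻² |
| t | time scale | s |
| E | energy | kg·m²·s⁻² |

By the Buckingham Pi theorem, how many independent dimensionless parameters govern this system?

There are 4 variables and 3 base dimensions (M, L, T).
The dimension matrix has rank 3.
Independent dimensionless groups: 4 − 3 = 1.

1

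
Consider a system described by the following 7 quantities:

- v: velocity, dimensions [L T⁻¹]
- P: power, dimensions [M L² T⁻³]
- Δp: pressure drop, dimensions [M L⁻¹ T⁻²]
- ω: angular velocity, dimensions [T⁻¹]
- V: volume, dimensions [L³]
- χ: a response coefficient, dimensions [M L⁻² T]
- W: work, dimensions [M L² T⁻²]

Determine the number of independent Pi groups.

There are 7 variables and 3 base dimensions (M, L, T).
The dimension matrix has rank 3.
Independent dimensionless groups: 7 − 3 = 4.

4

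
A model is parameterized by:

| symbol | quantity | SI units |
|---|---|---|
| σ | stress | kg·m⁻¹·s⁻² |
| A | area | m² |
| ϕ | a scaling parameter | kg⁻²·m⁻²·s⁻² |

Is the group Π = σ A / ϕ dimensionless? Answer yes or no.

Sum the exponent of each base dimension across the product:
  M: [σ]_M + [A]_M − [ϕ]_M = (1) + (0) − (-2) = 3
  L: [σ]_L + [A]_L − [ϕ]_L = (-1) + (2) − (-2) = 3
  T: [σ]_T + [A]_T − [ϕ]_T = (-2) + (0) − (-2) = 0
Net dimensions [M³ L³] ≠ [1] — not dimensionless.

no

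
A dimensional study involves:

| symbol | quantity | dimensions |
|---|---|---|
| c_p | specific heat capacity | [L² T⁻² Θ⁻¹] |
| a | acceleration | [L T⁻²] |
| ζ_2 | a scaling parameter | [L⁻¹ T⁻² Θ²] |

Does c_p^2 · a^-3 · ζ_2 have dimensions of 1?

Sum the exponent of each base dimension across the product:
  M: 2·[c_p]_M − 3·[a]_M + [ζ_2]_M = 2·(0) − 3·(0) + (0) = 0
  L: 2·[c_p]_L − 3·[a]_L + [ζ_2]_L = 2·(2) − 3·(1) + (-1) = 0
  T: 2·[c_p]_T − 3·[a]_T + [ζ_2]_T = 2·(-2) − 3·(-2) + (-2) = 0
  Θ: 2·[c_p]_Θ − 3·[a]_Θ + [ζ_2]_Θ = 2·(-1) − 3·(0) + (2) = 0
All base exponents vanish — dimensionless.

yes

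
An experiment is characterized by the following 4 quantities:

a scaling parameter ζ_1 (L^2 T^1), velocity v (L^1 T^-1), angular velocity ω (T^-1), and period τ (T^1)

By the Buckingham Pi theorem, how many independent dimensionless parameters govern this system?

There are 4 variables and 2 base dimensions (L, T).
The dimension matrix has rank 2.
Independent dimensionless groups: 4 − 2 = 2.

2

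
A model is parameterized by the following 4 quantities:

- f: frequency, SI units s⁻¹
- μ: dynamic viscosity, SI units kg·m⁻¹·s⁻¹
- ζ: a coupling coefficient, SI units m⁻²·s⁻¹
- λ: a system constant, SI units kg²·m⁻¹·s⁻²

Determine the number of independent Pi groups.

There are 4 variables and 3 base dimensions (M, L, T).
The dimension matrix has rank 3.
Independent dimensionless groups: 4 − 3 = 1.

1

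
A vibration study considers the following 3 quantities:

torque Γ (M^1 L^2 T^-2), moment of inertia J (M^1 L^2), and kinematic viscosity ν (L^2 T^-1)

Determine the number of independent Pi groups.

0

There are 3 variables and 3 base dimensions (M, L, T).
The dimension matrix has rank 3.
Independent dimensionless groups: 3 − 3 = 0.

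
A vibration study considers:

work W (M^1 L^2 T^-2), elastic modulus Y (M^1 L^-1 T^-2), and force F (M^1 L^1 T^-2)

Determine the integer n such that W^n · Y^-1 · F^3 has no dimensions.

-2

Balance the M exponent: (1)·n from W, plus −(1) + 3·(1) = 2 from the rest, must sum to zero.
n + 2 = 0, so n = -2.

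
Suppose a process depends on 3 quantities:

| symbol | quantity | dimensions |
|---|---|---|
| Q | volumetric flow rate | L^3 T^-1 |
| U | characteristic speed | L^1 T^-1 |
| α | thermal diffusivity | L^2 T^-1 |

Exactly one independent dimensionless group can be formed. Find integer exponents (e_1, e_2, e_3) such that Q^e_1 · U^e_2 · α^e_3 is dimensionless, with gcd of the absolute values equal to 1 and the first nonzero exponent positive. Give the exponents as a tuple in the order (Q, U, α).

(1, 1, -2)

L: e_1·(3) + e_2·(1) + e_3·(2) = 0
T: e_1·(-1) + e_2·(-1) + e_3·(-1) = 0
Solving this homogeneous linear system for the smallest-integer solution (first nonzero entry positive) gives (1, 1, -2).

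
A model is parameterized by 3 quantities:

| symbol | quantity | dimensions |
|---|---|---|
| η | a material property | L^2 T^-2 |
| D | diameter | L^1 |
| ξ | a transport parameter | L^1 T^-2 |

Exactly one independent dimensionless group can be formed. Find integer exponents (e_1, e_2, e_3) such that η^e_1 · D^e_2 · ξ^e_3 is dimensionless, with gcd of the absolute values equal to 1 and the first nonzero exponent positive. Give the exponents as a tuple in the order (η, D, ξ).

(1, -1, -1)

L: e_1·(2) + e_2·(1) + e_3·(1) = 0
T: e_1·(-2) + e_2·(0) + e_3·(-2) = 0
Solving this homogeneous linear system for the smallest-integer solution (first nonzero entry positive) gives (1, -1, -1).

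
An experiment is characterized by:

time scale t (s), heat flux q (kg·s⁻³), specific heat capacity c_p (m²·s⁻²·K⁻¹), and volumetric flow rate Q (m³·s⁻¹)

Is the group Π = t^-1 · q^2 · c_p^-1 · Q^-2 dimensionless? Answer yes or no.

no

Sum the exponent of each base dimension across the product:
  M: −[t]_M + 2·[q]_M − [c_p]_M − 2·[Q]_M = −(0) + 2·(1) − (0) − 2·(0) = 2
  L: −[t]_L + 2·[q]_L − [c_p]_L − 2·[Q]_L = −(0) + 2·(0) − (2) − 2·(3) = -8
  T: −[t]_T + 2·[q]_T − [c_p]_T − 2·[Q]_T = −(1) + 2·(-3) − (-2) − 2·(-1) = -3
  Θ: −[t]_Θ + 2·[q]_Θ − [c_p]_Θ − 2·[Q]_Θ = −(0) + 2·(0) − (-1) − 2·(0) = 1
Net dimensions [M² L⁻⁸ T⁻³ Θ] ≠ [1] — not dimensionless.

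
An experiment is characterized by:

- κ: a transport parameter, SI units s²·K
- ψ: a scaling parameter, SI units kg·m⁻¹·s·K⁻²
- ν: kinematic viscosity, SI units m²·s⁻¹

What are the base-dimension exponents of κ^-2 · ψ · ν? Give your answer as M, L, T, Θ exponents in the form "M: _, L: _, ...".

M: 1, L: 1, T: -4, Θ: -4

Collect each base-dimension exponent across the product:
  M: −2·(0) + (1) + (0) = 1
  L: −2·(0) + (-1) + (2) = 1
  T: −2·(2) + (1) + (-1) = -4
  Θ: −2·(1) + (-2) + (0) = -4
So the dimensions are [M L T⁻⁴ Θ⁻⁴].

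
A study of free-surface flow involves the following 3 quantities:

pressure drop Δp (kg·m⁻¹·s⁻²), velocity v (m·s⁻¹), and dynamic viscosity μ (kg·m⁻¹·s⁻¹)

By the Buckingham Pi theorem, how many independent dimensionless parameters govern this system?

0

There are 3 variables and 3 base dimensions (M, L, T).
The dimension matrix has rank 3.
Independent dimensionless groups: 3 − 3 = 0.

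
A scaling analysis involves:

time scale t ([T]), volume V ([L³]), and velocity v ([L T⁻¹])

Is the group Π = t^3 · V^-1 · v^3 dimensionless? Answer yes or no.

Sum the exponent of each base dimension across the product:
  L: 3·[t]_L − [V]_L + 3·[v]_L = 3·(0) − (3) + 3·(1) = 0
  T: 3·[t]_T − [V]_T + 3·[v]_T = 3·(1) − (0) + 3·(-1) = 0
All base exponents vanish — dimensionless.

yes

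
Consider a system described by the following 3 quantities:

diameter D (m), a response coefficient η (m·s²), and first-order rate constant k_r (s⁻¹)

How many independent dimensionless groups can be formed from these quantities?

There are 3 variables and 2 base dimensions (L, T).
The dimension matrix has rank 2.
Independent dimensionless groups: 3 − 2 = 1.

1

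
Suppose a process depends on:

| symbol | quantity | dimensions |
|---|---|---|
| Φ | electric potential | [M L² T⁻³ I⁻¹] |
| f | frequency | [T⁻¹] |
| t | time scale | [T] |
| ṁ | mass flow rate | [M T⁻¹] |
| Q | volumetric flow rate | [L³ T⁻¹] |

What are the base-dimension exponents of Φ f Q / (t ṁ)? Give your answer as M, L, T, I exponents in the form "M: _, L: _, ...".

Collect each base-dimension exponent across the product:
  M: (1) + (0) − (0) − (1) + (0) = 0
  L: (2) + (0) − (0) − (0) + (3) = 5
  T: (-3) + (-1) − (1) − (-1) + (-1) = -5
  I: (-1) + (0) − (0) − (0) + (0) = -1
So the dimensions are [L⁵ T⁻⁵ I⁻¹].

M: 0, L: 5, T: -5, I: -1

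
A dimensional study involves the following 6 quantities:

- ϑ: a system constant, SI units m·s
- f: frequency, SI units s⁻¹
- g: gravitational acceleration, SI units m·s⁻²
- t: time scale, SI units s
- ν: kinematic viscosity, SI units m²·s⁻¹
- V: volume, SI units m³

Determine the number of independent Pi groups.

There are 6 variables and 2 base dimensions (L, T).
The dimension matrix has rank 2.
Independent dimensionless groups: 6 − 2 = 4.

4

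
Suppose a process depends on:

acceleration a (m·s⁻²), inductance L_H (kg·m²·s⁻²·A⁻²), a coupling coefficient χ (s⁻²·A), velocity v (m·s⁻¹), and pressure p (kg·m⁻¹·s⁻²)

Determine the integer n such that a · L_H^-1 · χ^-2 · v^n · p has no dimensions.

Balance the L exponent: (1)·n from v, plus (1) − (2) − 2·(0) + (-1) = -2 from the rest, must sum to zero.
n − 2 = 0, so n = 2.

2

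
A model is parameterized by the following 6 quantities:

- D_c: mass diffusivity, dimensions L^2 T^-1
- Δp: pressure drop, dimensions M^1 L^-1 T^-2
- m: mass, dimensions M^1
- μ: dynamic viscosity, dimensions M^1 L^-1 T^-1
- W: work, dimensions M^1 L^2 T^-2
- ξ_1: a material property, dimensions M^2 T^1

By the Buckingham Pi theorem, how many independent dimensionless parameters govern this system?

There are 6 variables and 3 base dimensions (M, L, T).
The dimension matrix has rank 3.
Independent dimensionless groups: 6 − 3 = 3.

3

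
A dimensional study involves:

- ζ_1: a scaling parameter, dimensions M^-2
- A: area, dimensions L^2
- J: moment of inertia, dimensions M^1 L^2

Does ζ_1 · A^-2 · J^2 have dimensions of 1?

yes

Sum the exponent of each base dimension across the product:
  M: [ζ_1]_M − 2·[A]_M + 2·[J]_M = (-2) − 2·(0) + 2·(1) = 0
  L: [ζ_1]_L − 2·[A]_L + 2·[J]_L = (0) − 2·(2) + 2·(2) = 0
  T: [ζ_1]_T − 2·[A]_T + 2·[J]_T = (0) − 2·(0) + 2·(0) = 0
All base exponents vanish — dimensionless.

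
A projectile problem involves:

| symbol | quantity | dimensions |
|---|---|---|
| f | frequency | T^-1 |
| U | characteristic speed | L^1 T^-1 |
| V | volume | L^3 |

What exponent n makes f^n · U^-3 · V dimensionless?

Balance the T exponent: (-1)·n from f, plus −3·(-1) + (0) = 3 from the rest, must sum to zero.
−n + 3 = 0, so n = 3.

3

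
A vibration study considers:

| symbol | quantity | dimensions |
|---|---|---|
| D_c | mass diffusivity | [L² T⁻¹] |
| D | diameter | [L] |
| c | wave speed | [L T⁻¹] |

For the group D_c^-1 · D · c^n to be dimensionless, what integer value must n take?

Balance the L exponent: (1)·n from c, plus −(2) + (1) = -1 from the rest, must sum to zero.
n − 1 = 0, so n = 1.

1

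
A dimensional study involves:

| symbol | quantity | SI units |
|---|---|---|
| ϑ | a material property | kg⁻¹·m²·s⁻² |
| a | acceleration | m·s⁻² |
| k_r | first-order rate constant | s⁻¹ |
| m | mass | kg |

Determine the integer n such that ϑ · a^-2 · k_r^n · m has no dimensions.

2

Balance the T exponent: (-1)·n from k_r, plus (-2) − 2·(-2) + (0) = 2 from the rest, must sum to zero.
−n + 2 = 0, so n = 2.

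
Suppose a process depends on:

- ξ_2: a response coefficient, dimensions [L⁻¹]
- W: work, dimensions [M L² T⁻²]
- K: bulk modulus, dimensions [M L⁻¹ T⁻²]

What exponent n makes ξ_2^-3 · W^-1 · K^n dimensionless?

1

Balance the M exponent: (1)·n from K, plus −3·(0) − (1) = -1 from the rest, must sum to zero.
n − 1 = 0, so n = 1.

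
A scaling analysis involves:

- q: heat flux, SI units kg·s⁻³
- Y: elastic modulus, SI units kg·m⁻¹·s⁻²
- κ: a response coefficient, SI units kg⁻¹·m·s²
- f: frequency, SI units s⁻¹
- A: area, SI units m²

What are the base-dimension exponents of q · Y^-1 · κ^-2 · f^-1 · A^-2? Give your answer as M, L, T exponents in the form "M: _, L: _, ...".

Collect each base-dimension exponent across the product:
  M: (1) − (1) − 2·(-1) − (0) − 2·(0) = 2
  L: (0) − (-1) − 2·(1) − (0) − 2·(2) = -5
  T: (-3) − (-2) − 2·(2) − (-1) − 2·(0) = -4
So the dimensions are [M² L⁻⁵ T⁻⁴].

M: 2, L: -5, T: -4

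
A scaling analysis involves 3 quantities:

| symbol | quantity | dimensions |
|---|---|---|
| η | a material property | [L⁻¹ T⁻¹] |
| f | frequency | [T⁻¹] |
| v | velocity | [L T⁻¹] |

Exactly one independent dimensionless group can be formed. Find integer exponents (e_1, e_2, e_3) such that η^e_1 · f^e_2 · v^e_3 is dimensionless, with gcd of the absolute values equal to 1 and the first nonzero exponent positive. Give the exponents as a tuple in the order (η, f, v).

(1, -2, 1)

L: e_1·(-1) + e_2·(0) + e_3·(1) = 0
T: e_1·(-1) + e_2·(-1) + e_3·(-1) = 0
Solving this homogeneous linear system for the smallest-integer solution (first nonzero entry positive) gives (1, -2, 1).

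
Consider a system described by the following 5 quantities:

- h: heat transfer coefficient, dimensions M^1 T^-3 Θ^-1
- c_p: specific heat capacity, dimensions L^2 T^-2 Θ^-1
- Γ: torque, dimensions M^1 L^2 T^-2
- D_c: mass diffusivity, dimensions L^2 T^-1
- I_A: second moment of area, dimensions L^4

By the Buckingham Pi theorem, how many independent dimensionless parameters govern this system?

There are 5 variables and 4 base dimensions (M, L, T, Θ).
The dimension matrix has rank 4.
Independent dimensionless groups: 5 − 4 = 1.

1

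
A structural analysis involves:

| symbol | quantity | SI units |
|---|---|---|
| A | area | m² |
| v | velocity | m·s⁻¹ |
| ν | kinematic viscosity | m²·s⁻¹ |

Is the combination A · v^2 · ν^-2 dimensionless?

Sum the exponent of each base dimension across the product:
  L: [A]_L + 2·[v]_L − 2·[ν]_L = (2) + 2·(1) − 2·(2) = 0
  T: [A]_T + 2·[v]_T − 2·[ν]_T = (0) + 2·(-1) − 2·(-1) = 0
All base exponents vanish — dimensionless.

yes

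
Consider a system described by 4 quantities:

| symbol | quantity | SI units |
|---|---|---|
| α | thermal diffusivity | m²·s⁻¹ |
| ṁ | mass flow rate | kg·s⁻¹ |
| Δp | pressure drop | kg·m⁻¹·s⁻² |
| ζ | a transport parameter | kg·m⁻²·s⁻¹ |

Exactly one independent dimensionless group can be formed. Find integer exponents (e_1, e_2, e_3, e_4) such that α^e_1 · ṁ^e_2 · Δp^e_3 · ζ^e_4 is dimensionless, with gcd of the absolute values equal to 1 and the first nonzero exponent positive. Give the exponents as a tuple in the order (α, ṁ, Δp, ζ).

M: e_1·(0) + e_2·(1) + e_3·(1) + e_4·(1) = 0
L: e_1·(2) + e_2·(0) + e_3·(-1) + e_4·(-2) = 0
T: e_1·(-1) + e_2·(-1) + e_3·(-2) + e_4·(-1) = 0
Solving this homogeneous linear system for the smallest-integer solution (first nonzero entry positive) gives (2, -1, -2, 3).

(2, -1, -2, 3)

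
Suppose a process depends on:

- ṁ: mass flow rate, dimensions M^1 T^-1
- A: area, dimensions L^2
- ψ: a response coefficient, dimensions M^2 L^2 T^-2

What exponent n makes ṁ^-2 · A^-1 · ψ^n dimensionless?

Balance the M exponent: (2)·n from ψ, plus −2·(1) − (0) = -2 from the rest, must sum to zero.
2n − 2 = 0, so n = 1.

1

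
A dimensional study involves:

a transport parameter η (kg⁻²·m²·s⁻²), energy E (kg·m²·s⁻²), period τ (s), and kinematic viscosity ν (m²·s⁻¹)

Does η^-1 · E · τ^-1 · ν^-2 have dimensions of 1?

no

Sum the exponent of each base dimension across the product:
  M: −[η]_M + [E]_M − [τ]_M − 2·[ν]_M = −(-2) + (1) − (0) − 2·(0) = 3
  L: −[η]_L + [E]_L − [τ]_L − 2·[ν]_L = −(2) + (2) − (0) − 2·(2) = -4
  T: −[η]_T + [E]_T − [τ]_T − 2·[ν]_T = −(-2) + (-2) − (1) − 2·(-1) = 1
Net dimensions [M³ L⁻⁴ T] ≠ [1] — not dimensionless.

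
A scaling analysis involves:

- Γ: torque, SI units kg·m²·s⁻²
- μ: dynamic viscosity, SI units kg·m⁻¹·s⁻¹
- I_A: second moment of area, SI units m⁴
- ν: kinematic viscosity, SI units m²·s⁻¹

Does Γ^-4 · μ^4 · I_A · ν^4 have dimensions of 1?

Sum the exponent of each base dimension across the product:
  M: −4·[Γ]_M + 4·[μ]_M + [I_A]_M + 4·[ν]_M = −4·(1) + 4·(1) + (0) + 4·(0) = 0
  L: −4·[Γ]_L + 4·[μ]_L + [I_A]_L + 4·[ν]_L = −4·(2) + 4·(-1) + (4) + 4·(2) = 0
  T: −4·[Γ]_T + 4·[μ]_T + [I_A]_T + 4·[ν]_T = −4·(-2) + 4·(-1) + (0) + 4·(-1) = 0
All base exponents vanish — dimensionless.

yes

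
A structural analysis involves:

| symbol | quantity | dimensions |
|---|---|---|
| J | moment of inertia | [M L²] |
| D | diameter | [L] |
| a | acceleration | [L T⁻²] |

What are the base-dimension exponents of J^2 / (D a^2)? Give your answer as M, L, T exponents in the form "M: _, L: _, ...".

M: 2, L: 1, T: 4

Collect each base-dimension exponent across the product:
  M: 2·(1) − (0) − 2·(0) = 2
  L: 2·(2) − (1) − 2·(1) = 1
  T: 2·(0) − (0) − 2·(-2) = 4
So the dimensions are [M² L T⁴].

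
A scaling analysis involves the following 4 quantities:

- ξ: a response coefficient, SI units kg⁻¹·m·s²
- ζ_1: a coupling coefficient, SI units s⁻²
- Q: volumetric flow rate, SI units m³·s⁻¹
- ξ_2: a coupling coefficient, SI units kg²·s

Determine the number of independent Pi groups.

1

There are 4 variables and 3 base dimensions (M, L, T).
The dimension matrix has rank 3.
Independent dimensionless groups: 4 − 3 = 1.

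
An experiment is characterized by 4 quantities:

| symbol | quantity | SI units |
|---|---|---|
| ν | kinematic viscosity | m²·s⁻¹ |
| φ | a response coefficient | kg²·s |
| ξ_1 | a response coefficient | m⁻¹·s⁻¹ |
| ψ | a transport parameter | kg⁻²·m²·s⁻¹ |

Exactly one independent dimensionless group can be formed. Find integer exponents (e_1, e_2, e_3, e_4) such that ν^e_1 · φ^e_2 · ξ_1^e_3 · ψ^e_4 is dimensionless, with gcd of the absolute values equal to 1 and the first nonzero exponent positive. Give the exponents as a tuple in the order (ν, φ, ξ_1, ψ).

M: e_1·(0) + e_2·(2) + e_3·(0) + e_4·(-2) = 0
L: e_1·(2) + e_2·(0) + e_3·(-1) + e_4·(2) = 0
T: e_1·(-1) + e_2·(1) + e_3·(-1) + e_4·(-1) = 0
Solving this homogeneous linear system for the smallest-integer solution (first nonzero entry positive) gives (2, -3, -2, -3).

(2, -3, -2, -3)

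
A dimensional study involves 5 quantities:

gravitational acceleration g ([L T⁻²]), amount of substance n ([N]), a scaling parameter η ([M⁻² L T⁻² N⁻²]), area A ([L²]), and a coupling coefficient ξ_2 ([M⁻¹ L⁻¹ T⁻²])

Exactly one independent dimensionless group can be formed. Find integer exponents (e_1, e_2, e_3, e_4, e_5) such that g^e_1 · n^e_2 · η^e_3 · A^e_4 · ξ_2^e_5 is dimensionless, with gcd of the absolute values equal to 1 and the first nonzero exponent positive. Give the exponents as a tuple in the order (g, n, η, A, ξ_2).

(1, 2, 1, -2, -2)

M: e_1·(0) + e_2·(0) + e_3·(-2) + e_4·(0) + e_5·(-1) = 0
L: e_1·(1) + e_2·(0) + e_3·(1) + e_4·(2) + e_5·(-1) = 0
T: e_1·(-2) + e_2·(0) + e_3·(-2) + e_4·(0) + e_5·(-2) = 0
N: e_1·(0) + e_2·(1) + e_3·(-2) + e_4·(0) + e_5·(0) = 0
Solving this homogeneous linear system for the smallest-integer solution (first nonzero entry positive) gives (1, 2, 1, -2, -2).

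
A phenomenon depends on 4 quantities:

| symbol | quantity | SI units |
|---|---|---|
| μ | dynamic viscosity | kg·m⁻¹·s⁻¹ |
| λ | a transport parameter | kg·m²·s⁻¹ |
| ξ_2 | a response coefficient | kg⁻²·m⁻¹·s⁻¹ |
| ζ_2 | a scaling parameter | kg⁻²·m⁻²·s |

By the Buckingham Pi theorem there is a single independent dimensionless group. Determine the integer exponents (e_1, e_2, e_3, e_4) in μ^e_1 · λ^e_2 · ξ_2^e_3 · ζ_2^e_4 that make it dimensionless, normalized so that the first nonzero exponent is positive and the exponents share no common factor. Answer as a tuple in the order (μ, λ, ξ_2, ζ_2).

M: e_1·(1) + e_2·(1) + e_3·(-2) + e_4·(-2) = 0
L: e_1·(-1) + e_2·(2) + e_3·(-1) + e_4·(-2) = 0
T: e_1·(-1) + e_2·(-1) + e_3·(-1) + e_4·(1) = 0
Solving this homogeneous linear system for the smallest-integer solution (first nonzero entry positive) gives (1, 3, -1, 3).

(1, 3, -1, 3)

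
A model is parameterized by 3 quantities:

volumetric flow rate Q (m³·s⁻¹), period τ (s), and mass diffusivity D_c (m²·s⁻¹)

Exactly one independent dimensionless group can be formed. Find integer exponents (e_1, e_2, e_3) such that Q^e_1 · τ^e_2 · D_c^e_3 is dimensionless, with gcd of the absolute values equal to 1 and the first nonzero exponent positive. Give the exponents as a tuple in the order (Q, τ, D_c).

(2, -1, -3)

L: e_1·(3) + e_2·(0) + e_3·(2) = 0
T: e_1·(-1) + e_2·(1) + e_3·(-1) = 0
Solving this homogeneous linear system for the smallest-integer solution (first nonzero entry positive) gives (2, -1, -3).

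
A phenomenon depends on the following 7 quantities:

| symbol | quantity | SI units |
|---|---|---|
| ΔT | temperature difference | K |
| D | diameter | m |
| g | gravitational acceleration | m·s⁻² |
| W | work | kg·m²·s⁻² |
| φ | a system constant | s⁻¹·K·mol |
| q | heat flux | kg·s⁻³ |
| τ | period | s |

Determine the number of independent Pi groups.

There are 7 variables and 5 base dimensions (M, L, T, Θ, N).
The dimension matrix has rank 5.
Independent dimensionless groups: 7 − 5 = 2.

2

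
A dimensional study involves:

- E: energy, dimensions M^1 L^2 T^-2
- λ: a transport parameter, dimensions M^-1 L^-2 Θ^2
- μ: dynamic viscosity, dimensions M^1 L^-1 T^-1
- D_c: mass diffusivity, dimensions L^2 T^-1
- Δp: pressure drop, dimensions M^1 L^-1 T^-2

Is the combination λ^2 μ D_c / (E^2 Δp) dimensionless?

Sum the exponent of each base dimension across the product:
  M: −2·[E]_M + 2·[λ]_M + [μ]_M + [D_c]_M − [Δp]_M = −2·(1) + 2·(-1) + (1) + (0) − (1) = -4
  L: −2·[E]_L + 2·[λ]_L + [μ]_L + [D_c]_L − [Δp]_L = −2·(2) + 2·(-2) + (-1) + (2) − (-1) = -6
  T: −2·[E]_T + 2·[λ]_T + [μ]_T + [D_c]_T − [Δp]_T = −2·(-2) + 2·(0) + (-1) + (-1) − (-2) = 4
  Θ: −2·[E]_Θ + 2·[λ]_Θ + [μ]_Θ + [D_c]_Θ − [Δp]_Θ = −2·(0) + 2·(2) + (0) + (0) − (0) = 4
Net dimensions [M⁻⁴ L⁻⁶ T⁴ Θ⁴] ≠ [1] — not dimensionless.

no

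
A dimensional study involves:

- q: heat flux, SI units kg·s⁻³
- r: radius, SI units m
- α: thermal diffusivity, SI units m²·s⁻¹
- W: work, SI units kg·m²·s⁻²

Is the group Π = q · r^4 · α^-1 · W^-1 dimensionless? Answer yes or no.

yes

Sum the exponent of each base dimension across the product:
  M: [q]_M + 4·[r]_M − [α]_M − [W]_M = (1) + 4·(0) − (0) − (1) = 0
  L: [q]_L + 4·[r]_L − [α]_L − [W]_L = (0) + 4·(1) − (2) − (2) = 0
  T: [q]_T + 4·[r]_T − [α]_T − [W]_T = (-3) + 4·(0) − (-1) − (-2) = 0
All base exponents vanish — dimensionless.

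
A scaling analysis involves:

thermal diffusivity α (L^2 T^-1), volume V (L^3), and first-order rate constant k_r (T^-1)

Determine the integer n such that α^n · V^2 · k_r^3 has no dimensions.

Balance the L exponent: (2)·n from α, plus 2·(3) + 3·(0) = 6 from the rest, must sum to zero.
2n + 6 = 0, so n = -3.

-3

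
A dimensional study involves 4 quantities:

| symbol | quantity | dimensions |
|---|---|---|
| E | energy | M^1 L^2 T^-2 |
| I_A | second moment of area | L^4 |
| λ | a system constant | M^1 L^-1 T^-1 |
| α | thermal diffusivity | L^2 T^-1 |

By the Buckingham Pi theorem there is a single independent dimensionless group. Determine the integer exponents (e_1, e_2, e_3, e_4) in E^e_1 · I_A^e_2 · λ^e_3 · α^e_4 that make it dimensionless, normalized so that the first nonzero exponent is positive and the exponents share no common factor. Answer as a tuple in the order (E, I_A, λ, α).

M: e_1·(1) + e_2·(0) + e_3·(1) + e_4·(0) = 0
L: e_1·(2) + e_2·(4) + e_3·(-1) + e_4·(2) = 0
T: e_1·(-2) + e_2·(0) + e_3·(-1) + e_4·(-1) = 0
Solving this homogeneous linear system for the smallest-integer solution (first nonzero entry positive) gives (4, -1, -4, -4).

(4, -1, -4, -4)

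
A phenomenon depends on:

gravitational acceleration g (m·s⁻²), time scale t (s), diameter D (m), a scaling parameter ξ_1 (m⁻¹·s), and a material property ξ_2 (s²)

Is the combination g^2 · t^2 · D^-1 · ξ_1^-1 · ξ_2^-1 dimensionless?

no

Sum the exponent of each base dimension across the product:
  L: 2·[g]_L + 2·[t]_L − [D]_L − [ξ_1]_L − [ξ_2]_L = 2·(1) + 2·(0) − (1) − (-1) − (0) = 2
  T: 2·[g]_T + 2·[t]_T − [D]_T − [ξ_1]_T − [ξ_2]_T = 2·(-2) + 2·(1) − (0) − (1) − (2) = -5
Net dimensions [L² T⁻⁵] ≠ [1] — not dimensionless.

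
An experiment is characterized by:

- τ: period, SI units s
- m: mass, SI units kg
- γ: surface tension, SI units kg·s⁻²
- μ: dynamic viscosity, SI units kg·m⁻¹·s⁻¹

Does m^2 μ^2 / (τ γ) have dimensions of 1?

Sum the exponent of each base dimension across the product:
  M: −[τ]_M + 2·[m]_M − [γ]_M + 2·[μ]_M = −(0) + 2·(1) − (1) + 2·(1) = 3
  L: −[τ]_L + 2·[m]_L − [γ]_L + 2·[μ]_L = −(0) + 2·(0) − (0) + 2·(-1) = -2
  T: −[τ]_T + 2·[m]_T − [γ]_T + 2·[μ]_T = −(1) + 2·(0) − (-2) + 2·(-1) = -1
Net dimensions [M³ L⁻² T⁻¹] ≠ [1] — not dimensionless.

no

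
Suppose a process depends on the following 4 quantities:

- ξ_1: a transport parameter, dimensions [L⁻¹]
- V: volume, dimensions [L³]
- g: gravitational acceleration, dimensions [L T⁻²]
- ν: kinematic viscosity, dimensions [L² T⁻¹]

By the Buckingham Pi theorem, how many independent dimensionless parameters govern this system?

There are 4 variables and 2 base dimensions (L, T).
The dimension matrix has rank 2.
Independent dimensionless groups: 4 − 2 = 2.

2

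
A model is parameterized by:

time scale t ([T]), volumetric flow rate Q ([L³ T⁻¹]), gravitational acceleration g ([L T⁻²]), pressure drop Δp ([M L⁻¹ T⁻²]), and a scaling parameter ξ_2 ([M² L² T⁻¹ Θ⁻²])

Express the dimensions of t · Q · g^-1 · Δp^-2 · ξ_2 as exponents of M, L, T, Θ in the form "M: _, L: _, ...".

M: 0, L: 6, T: 5, Θ: -2

Collect each base-dimension exponent across the product:
  M: (0) + (0) − (0) − 2·(1) + (2) = 0
  L: (0) + (3) − (1) − 2·(-1) + (2) = 6
  T: (1) + (-1) − (-2) − 2·(-2) + (-1) = 5
  Θ: (0) + (0) − (0) − 2·(0) + (-2) = -2
So the dimensions are [L⁶ T⁵ Θ⁻²].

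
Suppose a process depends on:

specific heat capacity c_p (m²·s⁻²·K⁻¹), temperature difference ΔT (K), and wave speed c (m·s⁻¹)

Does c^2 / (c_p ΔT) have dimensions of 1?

Sum the exponent of each base dimension across the product:
  M: −[c_p]_M − [ΔT]_M + 2·[c]_M = −(0) − (0) + 2·(0) = 0
  L: −[c_p]_L − [ΔT]_L + 2·[c]_L = −(2) − (0) + 2·(1) = 0
  T: −[c_p]_T − [ΔT]_T + 2·[c]_T = −(-2) − (0) + 2·(-1) = 0
  Θ: −[c_p]_Θ − [ΔT]_Θ + 2·[c]_Θ = −(-1) − (1) + 2·(0) = 0
All base exponents vanish — dimensionless.

yes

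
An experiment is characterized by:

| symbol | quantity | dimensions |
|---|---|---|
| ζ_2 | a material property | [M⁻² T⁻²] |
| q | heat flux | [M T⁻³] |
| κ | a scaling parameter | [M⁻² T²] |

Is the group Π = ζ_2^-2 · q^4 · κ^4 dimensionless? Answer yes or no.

Sum the exponent of each base dimension across the product:
  M: −2·[ζ_2]_M + 4·[q]_M + 4·[κ]_M = −2·(-2) + 4·(1) + 4·(-2) = 0
  L: −2·[ζ_2]_L + 4·[q]_L + 4·[κ]_L = −2·(0) + 4·(0) + 4·(0) = 0
  T: −2·[ζ_2]_T + 4·[q]_T + 4·[κ]_T = −2·(-2) + 4·(-3) + 4·(2) = 0
All base exponents vanish — dimensionless.

yes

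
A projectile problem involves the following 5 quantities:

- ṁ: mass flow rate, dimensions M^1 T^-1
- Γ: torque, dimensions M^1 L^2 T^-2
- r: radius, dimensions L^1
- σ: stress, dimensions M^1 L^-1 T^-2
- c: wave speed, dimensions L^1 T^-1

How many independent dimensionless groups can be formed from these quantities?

There are 5 variables and 3 base dimensions (M, L, T).
The dimension matrix has rank 3.
Independent dimensionless groups: 5 − 3 = 2.

2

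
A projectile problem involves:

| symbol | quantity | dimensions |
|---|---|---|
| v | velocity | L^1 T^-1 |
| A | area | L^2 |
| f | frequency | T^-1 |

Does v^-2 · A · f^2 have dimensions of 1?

yes

Sum the exponent of each base dimension across the product:
  L: −2·[v]_L + [A]_L + 2·[f]_L = −2·(1) + (2) + 2·(0) = 0
  T: −2·[v]_T + [A]_T + 2·[f]_T = −2·(-1) + (0) + 2·(-1) = 0
All base exponents vanish — dimensionless.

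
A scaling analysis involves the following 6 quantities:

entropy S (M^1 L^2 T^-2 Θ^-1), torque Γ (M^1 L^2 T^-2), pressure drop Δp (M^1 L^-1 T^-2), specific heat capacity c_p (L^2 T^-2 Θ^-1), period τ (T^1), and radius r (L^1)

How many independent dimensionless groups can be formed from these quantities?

2

There are 6 variables and 4 base dimensions (M, L, T, Θ).
The dimension matrix has rank 4.
Independent dimensionless groups: 6 − 4 = 2.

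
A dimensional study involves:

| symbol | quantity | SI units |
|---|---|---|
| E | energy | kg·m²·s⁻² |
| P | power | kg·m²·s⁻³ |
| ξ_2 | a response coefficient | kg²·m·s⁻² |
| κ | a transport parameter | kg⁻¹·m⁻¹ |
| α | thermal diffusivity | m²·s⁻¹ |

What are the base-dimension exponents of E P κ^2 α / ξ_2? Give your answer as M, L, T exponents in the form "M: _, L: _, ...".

Collect each base-dimension exponent across the product:
  M: (1) + (1) − (2) + 2·(-1) + (0) = -2
  L: (2) + (2) − (1) + 2·(-1) + (2) = 3
  T: (-2) + (-3) − (-2) + 2·(0) + (-1) = -4
So the dimensions are [M⁻² L³ T⁻⁴].

M: -2, L: 3, T: -4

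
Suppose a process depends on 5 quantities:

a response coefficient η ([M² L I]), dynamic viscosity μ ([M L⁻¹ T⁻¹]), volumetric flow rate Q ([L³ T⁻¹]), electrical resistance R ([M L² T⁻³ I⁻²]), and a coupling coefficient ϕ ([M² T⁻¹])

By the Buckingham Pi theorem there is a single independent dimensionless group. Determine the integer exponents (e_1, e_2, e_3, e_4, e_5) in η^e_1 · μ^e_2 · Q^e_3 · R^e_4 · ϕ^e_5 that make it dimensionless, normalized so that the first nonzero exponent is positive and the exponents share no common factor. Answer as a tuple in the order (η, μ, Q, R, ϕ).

M: e_1·(2) + e_2·(1) + e_3·(0) + e_4·(1) + e_5·(2) = 0
L: e_1·(1) + e_2·(-1) + e_3·(3) + e_4·(2) + e_5·(0) = 0
T: e_1·(0) + e_2·(-1) + e_3·(-1) + e_4·(-3) + e_5·(-1) = 0
I: e_1·(1) + e_2·(0) + e_3·(0) + e_4·(-2) + e_5·(0) = 0
Solving this homogeneous linear system for the smallest-integer solution (first nonzero entry positive) gives (2, 1, -1, 1, -3).

(2, 1, -1, 1, -3)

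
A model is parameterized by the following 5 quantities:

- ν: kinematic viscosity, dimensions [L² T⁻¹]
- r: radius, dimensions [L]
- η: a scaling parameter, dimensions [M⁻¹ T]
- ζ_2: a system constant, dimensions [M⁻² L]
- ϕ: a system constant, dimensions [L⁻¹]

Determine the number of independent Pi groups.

There are 5 variables and 3 base dimensions (M, L, T).
The dimension matrix has rank 3.
Independent dimensionless groups: 5 − 3 = 2.

2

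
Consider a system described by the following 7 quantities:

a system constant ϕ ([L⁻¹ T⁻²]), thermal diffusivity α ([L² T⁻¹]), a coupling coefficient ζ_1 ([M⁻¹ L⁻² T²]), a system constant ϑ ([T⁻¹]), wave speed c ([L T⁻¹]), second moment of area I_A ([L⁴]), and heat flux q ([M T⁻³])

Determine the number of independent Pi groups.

4

There are 7 variables and 3 base dimensions (M, L, T).
The dimension matrix has rank 3.
Independent dimensionless groups: 7 − 3 = 4.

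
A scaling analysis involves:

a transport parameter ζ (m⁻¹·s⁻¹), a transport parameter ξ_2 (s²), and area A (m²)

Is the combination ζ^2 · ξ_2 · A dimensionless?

yes

Sum the exponent of each base dimension across the product:
  L: 2·[ζ]_L + [ξ_2]_L + [A]_L = 2·(-1) + (0) + (2) = 0
  T: 2·[ζ]_T + [ξ_2]_T + [A]_T = 2·(-1) + (2) + (0) = 0
All base exponents vanish — dimensionless.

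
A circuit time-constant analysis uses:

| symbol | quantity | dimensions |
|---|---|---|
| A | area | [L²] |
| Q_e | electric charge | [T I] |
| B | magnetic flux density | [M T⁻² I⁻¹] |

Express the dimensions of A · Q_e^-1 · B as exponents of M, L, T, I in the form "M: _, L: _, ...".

M: 1, L: 2, T: -3, I: -2

Collect each base-dimension exponent across the product:
  M: (0) − (0) + (1) = 1
  L: (2) − (0) + (0) = 2
  T: (0) − (1) + (-2) = -3
  I: (0) − (1) + (-1) = -2
So the dimensions are [M L² T⁻³ I⁻²].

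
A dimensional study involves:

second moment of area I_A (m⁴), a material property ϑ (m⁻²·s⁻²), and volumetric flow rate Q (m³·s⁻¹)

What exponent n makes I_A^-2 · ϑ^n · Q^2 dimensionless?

-1

Balance the L exponent: (-2)·n from ϑ, plus −2·(4) + 2·(3) = -2 from the rest, must sum to zero.
-2n − 2 = 0, so n = -1.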